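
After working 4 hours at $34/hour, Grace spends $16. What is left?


Calculate earnings:
4 x $34 = $136
Subtract spending:
$136 - $16 = $120

$120


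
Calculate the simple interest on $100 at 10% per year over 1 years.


Use the formula I = P x R x T / 100
P x R x T = 100 x 10 x 1 = 1000
I = 1000 / 100 = $10

$10


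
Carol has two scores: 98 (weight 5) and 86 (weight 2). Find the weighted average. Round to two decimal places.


Weighted sum:
5 x 98 + 2 x 86 = 662
Total weight:
5 + 2 = 7
Weighted average:
662 / 7 = 94.5714... ≈ 94.57

94.57


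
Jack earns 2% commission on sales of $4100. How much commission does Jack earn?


Convert rate to decimal:
2% = 0.02
Multiply by sales:
$4100 x 0.02 = $82

$82


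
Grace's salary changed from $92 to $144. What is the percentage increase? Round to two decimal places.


Find the absolute change:
|144 - 92| = 52
Divide by original and multiply by 100:
52 / 92 x 100 = 56.5217...% ≈ 56.52%

56.52%


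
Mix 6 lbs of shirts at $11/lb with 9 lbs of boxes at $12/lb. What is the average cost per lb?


Cost of shirts:
6 x $11 = $66
Cost of boxes:
9 x $12 = $108
Total cost: $66 + $108 = $174
Total weight: 15 lbs
Average: $174 / 15 = $11.60/lb

$11.60/lb


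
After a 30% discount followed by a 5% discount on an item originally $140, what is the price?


First discount:
30% of $140 = $42
Price after first discount:
$140 - $42 = $98
Second discount:
5% of $98 = $4.90
Final price:
$98 - $4.90 = $93.10

$93.10


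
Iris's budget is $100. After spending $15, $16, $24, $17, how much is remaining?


Add up expenses:
$15 + $16 + $24 + $17 = $72
Subtract from budget:
$100 - $72 = $28

$28


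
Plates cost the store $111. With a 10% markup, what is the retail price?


Calculate the markup amount:
10% of $111 = $11.10
Add to cost:
$111 + $11.10 = $122.10

$122.10


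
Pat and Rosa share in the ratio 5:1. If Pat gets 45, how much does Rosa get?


Find the multiplier:
45 / 5 = 9
Apply to Rosa's share:
1 x 9 = 9

9


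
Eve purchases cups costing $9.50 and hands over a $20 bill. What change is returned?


Start with the amount paid:
$20
Subtract the price:
$20 - $9.50 = $10.50

$10.50


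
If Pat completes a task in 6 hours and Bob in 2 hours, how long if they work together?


Pat's rate: 1/6 of the job per hour
Bob's rate: 1/2 of the job per hour
Combined rate: 1/6 + 1/2 = 2/3 per hour
Time = 1 / (2/3) = 3/2 = 1.5 hours

1.5 hours


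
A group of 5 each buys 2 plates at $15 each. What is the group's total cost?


Cost per person:
2 x $15 = $30
Group total:
5 x $30 = $150

$150


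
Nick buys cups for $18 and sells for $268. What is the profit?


Selling price = $268
Cost price = $18
Profit = selling price - cost price:
Profit = $268 - $18 = $250

$250


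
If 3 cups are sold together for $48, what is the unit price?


Total cost: $48
Number of items: 3
Unit price: $48 / 3 = $16

$16


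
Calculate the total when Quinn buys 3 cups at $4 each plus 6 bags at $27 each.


Cost of cups:
3 x $4 = $12
Cost of bags:
6 x $27 = $162
Add both:
$12 + $162 = $174

$174


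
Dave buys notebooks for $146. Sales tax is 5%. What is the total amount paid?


Calculate the tax:
5% of $146 = $7.30
Add tax to price:
$146 + $7.30 = $153.30

$153.30


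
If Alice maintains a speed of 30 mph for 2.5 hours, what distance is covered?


Use the formula: distance = speed x time
Speed = 30 mph, Time = 2.5 hours
30 x 2.5 = 75 miles

75 miles


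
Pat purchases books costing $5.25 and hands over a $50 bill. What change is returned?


Start with the amount paid:
$50
Subtract the price:
$50 - $5.25 = $44.75

$44.75


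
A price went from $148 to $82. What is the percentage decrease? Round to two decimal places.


Find the absolute change:
|82 - 148| = 66
Divide by original and multiply by 100:
66 / 148 x 100 = 44.5945...% ≈ 44.59%

44.59%


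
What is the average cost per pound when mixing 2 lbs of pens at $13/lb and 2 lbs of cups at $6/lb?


Cost of pens:
2 x $13 = $26
Cost of cups:
2 x $6 = $12
Total cost: $26 + $12 = $38
Total weight: 4 lbs
Average: $38 / 4 = $9.50/lb

$9.50/lb


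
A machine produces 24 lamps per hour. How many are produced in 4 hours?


Production rate: 24 lamps per hour
Time: 4 hours
Total: 24 x 4 = 96 lamps

96 lamps


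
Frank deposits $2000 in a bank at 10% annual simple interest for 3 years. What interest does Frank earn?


Use the formula I = P x R x T / 100
P x R x T = 2000 x 10 x 3 = 60000
I = 60000 / 100 = $600

$600


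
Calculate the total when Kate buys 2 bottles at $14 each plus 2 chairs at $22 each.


Cost of bottles:
2 x $14 = $28
Cost of chairs:
2 x $22 = $44
Add both:
$28 + $44 = $72

$72


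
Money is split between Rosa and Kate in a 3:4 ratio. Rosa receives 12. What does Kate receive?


Find the multiplier:
12 / 3 = 4
Apply to Kate's share:
4 x 4 = 16

16


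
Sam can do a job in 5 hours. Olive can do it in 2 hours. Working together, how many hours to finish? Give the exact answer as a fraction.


Sam's rate: 1/5 of the job per hour
Olive's rate: 1/2 of the job per hour
Combined rate: 1/5 + 1/2 = 7/10 per hour
Time = 1 / (7/10) = 10/7 hours (≈ 1.43 hours)

10/7 hours


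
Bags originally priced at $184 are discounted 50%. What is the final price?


Calculate the discount amount:
50% of $184 = $92
Subtract from original:
$184 - $92 = $92

$92


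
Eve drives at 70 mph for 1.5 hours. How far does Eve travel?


Use the formula: distance = speed x time
Speed = 70 mph, Time = 1.5 hours
70 x 1.5 = 105 miles

105 miles


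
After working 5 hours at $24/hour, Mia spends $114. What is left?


Calculate earnings:
5 x $24 = $120
Subtract spending:
$120 - $114 = $6

$6


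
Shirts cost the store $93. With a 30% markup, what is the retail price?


Calculate the markup amount:
30% of $93 = $27.90
Add to cost:
$93 + $27.90 = $120.90

$120.90


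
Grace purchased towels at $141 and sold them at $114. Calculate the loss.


Selling price = $114
Cost price = $141
Loss = cost price - selling price:
Loss = $141 - $114 = $27

$27


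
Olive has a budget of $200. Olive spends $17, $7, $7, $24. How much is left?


Add up expenses:
$17 + $7 + $7 + $24 = $55
Subtract from budget:
$200 - $55 = $145

$145


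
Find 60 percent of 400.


Convert percentage to decimal:
60% = 0.6
Multiply:
400 x 0.6 = 240

240


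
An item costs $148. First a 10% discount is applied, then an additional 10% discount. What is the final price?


First discount:
10% of $148 = $14.80
Price after first discount:
$148 - $14.80 = $133.20
Second discount:
10% of $133.20 = $13.32
Final price:
$133.20 - $13.32 = $119.88

$119.88


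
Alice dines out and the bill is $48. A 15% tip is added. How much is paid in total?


Calculate the tip:
15% of $48 = $7.20
Add tip to meal cost:
$48 + $7.20 = $55.20

$55.20


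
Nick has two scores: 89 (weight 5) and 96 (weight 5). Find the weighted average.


Weighted sum:
5 x 89 + 5 x 96 = 925
Total weight:
5 + 5 = 10
Weighted average:
925 / 10 = 92.5

92.5


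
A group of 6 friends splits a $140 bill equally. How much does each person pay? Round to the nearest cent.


Total bill: $140
Number of people: 6
Each pays: $140 / 6 = $23.3333... ≈ $23.33

$23.33


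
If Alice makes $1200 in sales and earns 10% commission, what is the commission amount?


Convert rate to decimal:
10% = 0.1
Multiply by sales:
$1200 x 0.1 = $120

$120


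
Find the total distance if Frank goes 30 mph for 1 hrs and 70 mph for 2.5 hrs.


Leg 1 distance:
30 x 1 = 30 miles
Leg 2 distance:
70 x 2.5 = 175 miles
Total distance:
30 + 175 = 205 miles

205 miles


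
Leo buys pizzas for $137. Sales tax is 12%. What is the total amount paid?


Calculate the tax:
12% of $137 = $16.44
Add tax to price:
$137 + $16.44 = $153.44

$153.44


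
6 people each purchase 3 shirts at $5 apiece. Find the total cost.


Cost per person:
3 x $5 = $15
Group total:
6 x $15 = $90

$90


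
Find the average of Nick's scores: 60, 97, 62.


Add the scores:
60 + 97 + 62 = 219
Divide by the number of tests:
219 / 3 = 73

73


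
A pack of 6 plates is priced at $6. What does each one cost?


Total cost: $6
Number of items: 6
Unit price: $6 / 6 = $1

$1


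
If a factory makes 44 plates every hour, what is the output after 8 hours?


Production rate: 44 plates per hour
Time: 8 hours
Total: 44 x 8 = 352 plates

352 plates


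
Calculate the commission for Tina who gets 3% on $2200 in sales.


Convert rate to decimal:
3% = 0.03
Multiply by sales:
$2200 x 0.03 = $66

$66


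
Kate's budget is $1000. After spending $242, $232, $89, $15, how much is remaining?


Add up expenses:
$242 + $232 + $89 + $15 = $578
Subtract from budget:
$1000 - $578 = $422

$422


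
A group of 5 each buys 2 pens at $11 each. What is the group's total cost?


Cost per person:
2 x $11 = $22
Group total:
5 x $22 = $110

$110


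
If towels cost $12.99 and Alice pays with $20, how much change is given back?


Start with the amount paid:
$20
Subtract the price:
$20 - $12.99 = $7.01

$7.01


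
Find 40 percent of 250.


Convert percentage to decimal:
40% = 0.4
Multiply:
250 x 0.4 = 100

100


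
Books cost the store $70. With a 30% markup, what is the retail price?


Calculate the markup amount:
30% of $70 = $21
Add to cost:
$70 + $21 = $91

$91


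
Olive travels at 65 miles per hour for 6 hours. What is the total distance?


Use the formula: distance = speed x time
Speed = 65 mph, Time = 6 hours
65 x 6 = 390 miles

390 miles


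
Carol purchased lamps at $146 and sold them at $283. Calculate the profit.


Selling price = $283
Cost price = $146
Profit = selling price - cost price:
Profit = $283 - $146 = $137

$137


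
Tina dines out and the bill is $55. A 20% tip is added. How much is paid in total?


Calculate the tip:
20% of $55 = $11
Add tip to meal cost:
$55 + $11 = $66

$66


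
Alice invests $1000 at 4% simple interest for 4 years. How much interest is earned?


Use the formula I = P x R x T / 100
P x R x T = 1000 x 4 x 4 = 16000
I = 16000 / 100 = $160

$160


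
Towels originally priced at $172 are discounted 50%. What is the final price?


Calculate the discount amount:
50% of $172 = $86
Subtract from original:
$172 - $86 = $86

$86


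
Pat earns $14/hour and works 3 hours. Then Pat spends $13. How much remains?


Calculate earnings:
3 x $14 = $42
Subtract spending:
$42 - $13 = $29

$29


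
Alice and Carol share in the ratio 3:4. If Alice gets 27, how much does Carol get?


Find the multiplier:
27 / 3 = 9
Apply to Carol's share:
4 x 9 = 36

36


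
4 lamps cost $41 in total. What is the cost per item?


Total cost: $41
Number of items: 4
Unit price: $41 / 4 = $10.25

$10.25


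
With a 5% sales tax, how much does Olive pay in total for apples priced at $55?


Calculate the tax:
5% of $55 = $2.75
Add tax to price:
$55 + $2.75 = $57.75

$57.75


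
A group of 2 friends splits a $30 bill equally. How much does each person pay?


Total bill: $30
Number of people: 2
Each pays: $30 / 2 = $15

$15


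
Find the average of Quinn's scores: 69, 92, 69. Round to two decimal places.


Add the scores:
69 + 92 + 69 = 230
Divide by the number of tests:
230 / 3 = 76.6666... ≈ 76.67

76.67


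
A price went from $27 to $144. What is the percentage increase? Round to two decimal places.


Find the absolute change:
|144 - 27| = 117
Divide by original and multiply by 100:
117 / 27 x 100 = 433.3333...% ≈ 433.33%

433.33%


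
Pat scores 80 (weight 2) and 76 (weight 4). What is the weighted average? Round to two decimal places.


Weighted sum:
2 x 80 + 4 x 76 = 464
Total weight:
2 + 4 = 6
Weighted average:
464 / 6 = 77.3333... ≈ 77.33

77.33


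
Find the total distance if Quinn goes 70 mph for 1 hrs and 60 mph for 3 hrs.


Leg 1 distance:
70 x 1 = 70 miles
Leg 2 distance:
60 x 3 = 180 miles
Total distance:
70 + 180 = 250 miles

250 miles


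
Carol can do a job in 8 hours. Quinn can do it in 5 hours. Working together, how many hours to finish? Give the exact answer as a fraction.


Carol's rate: 1/8 of the job per hour
Quinn's rate: 1/5 of the job per hour
Combined rate: 1/8 + 1/5 = 13/40 per hour
Time = 1 / (13/40) = 40/13 hours (≈ 3.08 hours)

40/13 hours


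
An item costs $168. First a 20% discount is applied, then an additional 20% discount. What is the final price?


First discount:
20% of $168 = $33.60
Price after first discount:
$168 - $33.60 = $134.40
Second discount:
20% of $134.40 = $26.88
Final price:
$134.40 - $26.88 = $107.52

$107.52


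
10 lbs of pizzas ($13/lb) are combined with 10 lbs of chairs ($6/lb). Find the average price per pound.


Cost of pizzas:
10 x $13 = $130
Cost of chairs:
10 x $6 = $60
Total cost: $130 + $60 = $190
Total weight: 20 lbs
Average: $190 / 20 = $9.50/lb

$9.50/lb


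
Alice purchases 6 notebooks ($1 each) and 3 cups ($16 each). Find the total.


Cost of notebooks:
6 x $1 = $6
Cost of cups:
3 x $16 = $48
Add both:
$6 + $48 = $54

$54


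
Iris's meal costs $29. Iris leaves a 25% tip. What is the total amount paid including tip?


Calculate the tip:
25% of $29 = $7.25
Add tip to meal cost:
$29 + $7.25 = $36.25

$36.25


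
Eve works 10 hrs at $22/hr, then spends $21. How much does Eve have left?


Calculate earnings:
10 x $22 = $220
Subtract spending:
$220 - $21 = $199

$199


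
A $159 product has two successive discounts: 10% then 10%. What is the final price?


First discount:
10% of $159 = $15.90
Price after first discount:
$159 - $15.90 = $143.10
Second discount:
10% of $143.10 = $14.31
Final price:
$143.10 - $14.31 = $128.79

$128.79


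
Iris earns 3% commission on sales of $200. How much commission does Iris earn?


Convert rate to decimal:
3% = 0.03
Multiply by sales:
$200 x 0.03 = $6

$6


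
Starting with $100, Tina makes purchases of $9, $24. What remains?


Add up expenses:
$9 + $24 = $33
Subtract from budget:
$100 - $33 = $67

$67


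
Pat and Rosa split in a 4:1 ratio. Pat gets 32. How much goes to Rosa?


Find the multiplier:
32 / 4 = 8
Apply to Rosa's share:
1 x 8 = 8

8


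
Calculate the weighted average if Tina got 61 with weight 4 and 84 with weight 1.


Weighted sum:
4 x 61 + 1 x 84 = 328
Total weight:
4 + 1 = 5
Weighted average:
328 / 5 = 65.6

65.6


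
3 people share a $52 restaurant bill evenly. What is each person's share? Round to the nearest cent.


Total bill: $52
Number of people: 3
Each pays: $52 / 3 = $17.3333... ≈ $17.33

$17.33


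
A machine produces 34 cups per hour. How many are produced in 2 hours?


Production rate: 34 cups per hour
Time: 2 hours
Total: 34 x 2 = 68 cups

68 cups


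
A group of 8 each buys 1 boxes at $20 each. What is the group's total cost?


Cost per person:
1 x $20 = $20
Group total:
8 x $20 = $160

$160


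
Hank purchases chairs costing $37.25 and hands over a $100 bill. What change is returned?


Start with the amount paid:
$100
Subtract the price:
$100 - $37.25 = $62.75

$62.75


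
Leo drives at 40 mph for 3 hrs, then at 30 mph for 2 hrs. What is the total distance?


Leg 1 distance:
40 x 3 = 120 miles
Leg 2 distance:
30 x 2 = 60 miles
Total distance:
120 + 60 = 180 miles

180 miles


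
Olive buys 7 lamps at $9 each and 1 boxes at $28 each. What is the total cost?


Cost of lamps:
7 x $9 = $63
Cost of boxes:
1 x $28 = $28
Add both:
$63 + $28 = $91

$91


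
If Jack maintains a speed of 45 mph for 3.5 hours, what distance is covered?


Use the formula: distance = speed x time
Speed = 45 mph, Time = 3.5 hours
45 x 3.5 = 157.5 miles

157.5 miles


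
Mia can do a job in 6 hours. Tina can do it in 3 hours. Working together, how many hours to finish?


Mia's rate: 1/6 of the job per hour
Tina's rate: 1/3 of the job per hour
Combined rate: 1/6 + 1/3 = 1/2 per hour
Time = 1 / (1/2) = 2 hours

2 hours


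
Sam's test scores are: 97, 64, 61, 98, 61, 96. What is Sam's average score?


Add the scores:
97 + 64 + 61 + 98 + 61 + 96 = 477
Divide by the number of tests:
477 / 6 = 79.5

79.5


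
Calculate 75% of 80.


Convert percentage to decimal:
75% = 0.75
Multiply:
80 x 0.75 = 60

60


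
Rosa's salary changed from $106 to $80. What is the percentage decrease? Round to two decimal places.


Find the absolute change:
|80 - 106| = 26
Divide by original and multiply by 100:
26 / 106 x 100 = 24.5283...% ≈ 24.53%

24.53%


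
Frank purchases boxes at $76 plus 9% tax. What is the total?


Calculate the tax:
9% of $76 = $6.84
Add tax to price:
$76 + $6.84 = $82.84

$82.84


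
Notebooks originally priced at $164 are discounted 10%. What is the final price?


Calculate the discount amount:
10% of $164 = $16.40
Subtract from original:
$164 - $16.40 = $147.60

$147.60


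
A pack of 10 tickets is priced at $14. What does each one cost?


Total cost: $14
Number of items: 10
Unit price: $14 / 10 = $1.40

$1.40


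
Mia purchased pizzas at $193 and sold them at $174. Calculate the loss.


Selling price = $174
Cost price = $193
Loss = cost price - selling price:
Loss = $193 - $174 = $19

$19


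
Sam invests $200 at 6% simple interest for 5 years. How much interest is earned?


Use the formula I = P x R x T / 100
P x R x T = 200 x 6 x 5 = 6000
I = 6000 / 100 = $60

$60


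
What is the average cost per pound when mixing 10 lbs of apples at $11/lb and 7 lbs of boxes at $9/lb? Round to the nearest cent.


Cost of apples:
10 x $11 = $110
Cost of boxes:
7 x $9 = $63
Total cost: $110 + $63 = $173
Total weight: 17 lbs
Average: $173 / 17 = $10.1764... ≈ $10.18/lb

$10.18/lb


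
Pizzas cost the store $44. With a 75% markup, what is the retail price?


Calculate the markup amount:
75% of $44 = $33
Add to cost:
$44 + $33 = $77

$77


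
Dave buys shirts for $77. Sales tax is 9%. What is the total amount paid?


Calculate the tax:
9% of $77 = $6.93
Add tax to price:
$77 + $6.93 = $83.93

$83.93


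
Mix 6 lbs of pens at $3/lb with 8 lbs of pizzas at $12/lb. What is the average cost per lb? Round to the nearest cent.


Cost of pens:
6 x $3 = $18
Cost of pizzas:
8 x $12 = $96
Total cost: $18 + $96 = $114
Total weight: 14 lbs
Average: $114 / 14 = $8.1428... ≈ $8.14/lb

$8.14/lb


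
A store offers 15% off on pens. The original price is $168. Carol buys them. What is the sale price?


Calculate the discount amount:
15% of $168 = $25.20
Subtract from original:
$168 - $25.20 = $142.80

$142.80


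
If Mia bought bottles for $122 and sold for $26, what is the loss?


Selling price = $26
Cost price = $122
Loss = cost price - selling price:
Loss = $122 - $26 = $96

$96


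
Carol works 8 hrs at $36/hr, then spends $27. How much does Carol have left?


Calculate earnings:
8 x $36 = $288
Subtract spending:
$288 - $27 = $261

$261


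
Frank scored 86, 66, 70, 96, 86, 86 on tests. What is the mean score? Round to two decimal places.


Add the scores:
86 + 66 + 70 + 96 + 86 + 86 = 490
Divide by the number of tests:
490 / 6 = 81.6666... ≈ 81.67

81.67


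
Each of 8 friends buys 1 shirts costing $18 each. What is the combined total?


Cost per person:
1 x $18 = $18
Group total:
8 x $18 = $144

$144


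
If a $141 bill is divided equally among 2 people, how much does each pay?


Total bill: $141
Number of people: 2
Each pays: $141 / 2 = $70.50

$70.50


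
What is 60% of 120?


Convert percentage to decimal:
60% = 0.6
Multiply:
120 x 0.6 = 72

72


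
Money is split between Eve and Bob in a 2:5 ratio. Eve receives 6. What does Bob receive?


Find the multiplier:
6 / 2 = 3
Apply to Bob's share:
5 x 3 = 15

15


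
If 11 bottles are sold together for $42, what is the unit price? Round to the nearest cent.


Total cost: $42
Number of items: 11
Unit price: $42 / 11 = $3.8181... ≈ $3.82

$3.82


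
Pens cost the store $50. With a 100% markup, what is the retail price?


Calculate the markup amount:
100% of $50 = $50
Add to cost:
$50 + $50 = $100

$100


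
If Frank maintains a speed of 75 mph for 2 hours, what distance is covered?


Use the formula: distance = speed x time
Speed = 75 mph, Time = 2 hours
75 x 2 = 150 miles

150 miles


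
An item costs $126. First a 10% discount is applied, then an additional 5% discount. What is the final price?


First discount:
10% of $126 = $12.60
Price after first discount:
$126 - $12.60 = $113.40
Second discount:
5% of $113.40 = $5.67
Final price:
$113.40 - $5.67 = $107.73

$107.73


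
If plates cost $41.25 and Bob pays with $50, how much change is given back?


Start with the amount paid:
$50
Subtract the price:
$50 - $41.25 = $8.75

$8.75


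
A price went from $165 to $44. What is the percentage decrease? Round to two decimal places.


Find the absolute change:
|44 - 165| = 121
Divide by original and multiply by 100:
121 / 165 x 100 = 73.3333...% ≈ 73.33%

73.33%


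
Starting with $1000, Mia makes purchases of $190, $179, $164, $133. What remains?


Add up expenses:
$190 + $179 + $164 + $133 = $666
Subtract from budget:
$1000 - $666 = $334

$334


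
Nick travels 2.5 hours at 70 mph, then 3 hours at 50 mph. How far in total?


Leg 1 distance:
70 x 2.5 = 175 miles
Leg 2 distance:
50 x 3 = 150 miles
Total distance:
175 + 150 = 325 miles

325 miles


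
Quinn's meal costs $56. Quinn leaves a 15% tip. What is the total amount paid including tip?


Calculate the tip:
15% of $56 = $8.40
Add tip to meal cost:
$56 + $8.40 = $64.40

$64.40


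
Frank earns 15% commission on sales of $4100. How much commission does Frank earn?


Convert rate to decimal:
15% = 0.15
Multiply by sales:
$4100 x 0.15 = $615

$615


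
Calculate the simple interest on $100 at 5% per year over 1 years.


Use the formula I = P x R x T / 100
P x R x T = 100 x 5 x 1 = 500
I = 500 / 100 = $5

$5


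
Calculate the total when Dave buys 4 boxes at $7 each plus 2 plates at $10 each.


Cost of boxes:
4 x $7 = $28
Cost of plates:
2 x $10 = $20
Add both:
$28 + $20 = $48

$48


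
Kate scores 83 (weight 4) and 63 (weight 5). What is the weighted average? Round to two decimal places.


Weighted sum:
4 x 83 + 5 x 63 = 647
Total weight:
4 + 5 = 9
Weighted average:
647 / 9 = 71.8888... ≈ 71.89

71.89


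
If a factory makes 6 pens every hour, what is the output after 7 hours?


Production rate: 6 pens per hour
Time: 7 hours
Total: 6 x 7 = 42 pens

42 pens


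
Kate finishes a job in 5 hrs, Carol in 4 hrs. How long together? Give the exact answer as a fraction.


Kate's rate: 1/5 of the job per hour
Carol's rate: 1/4 of the job per hour
Combined rate: 1/5 + 1/4 = 9/20 per hour
Time = 1 / (9/20) = 20/9 hours (≈ 2.22 hours)

20/9 hours


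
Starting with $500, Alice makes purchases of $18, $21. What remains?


Add up expenses:
$18 + $21 = $39
Subtract from budget:
$500 - $39 = $461

$461


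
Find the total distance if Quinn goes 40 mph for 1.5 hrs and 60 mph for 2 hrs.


Leg 1 distance:
40 x 1.5 = 60 miles
Leg 2 distance:
60 x 2 = 120 miles
Total distance:
60 + 120 = 180 miles

180 miles


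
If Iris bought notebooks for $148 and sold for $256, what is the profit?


Selling price = $256
Cost price = $148
Profit = selling price - cost price:
Profit = $256 - $148 = $108

$108


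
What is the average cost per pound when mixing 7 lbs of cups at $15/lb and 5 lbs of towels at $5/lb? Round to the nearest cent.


Cost of cups:
7 x $15 = $105
Cost of towels:
5 x $5 = $25
Total cost: $105 + $25 = $130
Total weight: 12 lbs
Average: $130 / 12 = $10.8333... ≈ $10.83/lb

$10.83/lb


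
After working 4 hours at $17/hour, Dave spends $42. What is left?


Calculate earnings:
4 x $17 = $68
Subtract spending:
$68 - $42 = $26

$26


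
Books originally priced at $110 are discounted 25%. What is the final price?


Calculate the discount amount:
25% of $110 = $27.50
Subtract from original:
$110 - $27.50 = $82.50

$82.50


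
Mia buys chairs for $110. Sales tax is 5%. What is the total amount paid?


Calculate the tax:
5% of $110 = $5.50
Add tax to price:
$110 + $5.50 = $115.50

$115.50


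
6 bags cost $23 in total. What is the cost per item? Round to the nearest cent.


Total cost: $23
Number of items: 6
Unit price: $23 / 6 = $3.8333... ≈ $3.83

$3.83


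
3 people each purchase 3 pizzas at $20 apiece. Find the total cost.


Cost per person:
3 x $20 = $60
Group total:
3 x $60 = $180

$180


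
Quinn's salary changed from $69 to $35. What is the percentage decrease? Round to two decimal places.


Find the absolute change:
|35 - 69| = 34
Divide by original and multiply by 100:
34 / 69 x 100 = 49.2753...% ≈ 49.28%

49.28%


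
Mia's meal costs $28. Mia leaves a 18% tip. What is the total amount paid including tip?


Calculate the tip:
18% of $28 = $5.04
Add tip to meal cost:
$28 + $5.04 = $33.04

$33.04


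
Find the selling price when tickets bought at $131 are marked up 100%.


Calculate the markup amount:
100% of $131 = $131
Add to cost:
$131 + $131 = $262

$262


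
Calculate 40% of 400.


Convert percentage to decimal:
40% = 0.4
Multiply:
400 x 0.4 = 160

160


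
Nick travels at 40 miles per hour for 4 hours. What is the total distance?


Use the formula: distance = speed x time
Speed = 40 mph, Time = 4 hours
40 x 4 = 160 miles

160 miles


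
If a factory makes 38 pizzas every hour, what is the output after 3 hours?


Production rate: 38 pizzas per hour
Time: 3 hours
Total: 38 x 3 = 114 pizzas

114 pizzas


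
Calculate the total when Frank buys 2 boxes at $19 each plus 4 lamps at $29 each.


Cost of boxes:
2 x $19 = $38
Cost of lamps:
4 x $29 = $116
Add both:
$38 + $116 = $154

$154


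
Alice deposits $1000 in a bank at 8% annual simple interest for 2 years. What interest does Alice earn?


Use the formula I = P x R x T / 100
P x R x T = 1000 x 8 x 2 = 16000
I = 16000 / 100 = $160

$160


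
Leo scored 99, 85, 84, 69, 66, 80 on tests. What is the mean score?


Add the scores:
99 + 85 + 84 + 69 + 66 + 80 = 483
Divide by the number of tests:
483 / 6 = 80.5

80.5


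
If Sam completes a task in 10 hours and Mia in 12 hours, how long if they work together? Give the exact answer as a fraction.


Sam's rate: 1/10 of the job per hour
Mia's rate: 1/12 of the job per hour
Combined rate: 1/10 + 1/12 = 11/60 per hour
Time = 1 / (11/60) = 60/11 hours (≈ 5.45 hours)

60/11 hours


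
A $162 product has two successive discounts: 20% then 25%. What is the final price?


First discount:
20% of $162 = $32.40
Price after first discount:
$162 - $32.40 = $129.60
Second discount:
25% of $129.60 = $32.40
Final price:
$129.60 - $32.40 = $97.20

$97.20


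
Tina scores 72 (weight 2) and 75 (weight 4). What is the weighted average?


Weighted sum:
2 x 72 + 4 x 75 = 444
Total weight:
2 + 4 = 6
Weighted average:
444 / 6 = 74

74


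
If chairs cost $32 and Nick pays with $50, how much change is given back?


Start with the amount paid:
$50
Subtract the price:
$50 - $32 = $18

$18


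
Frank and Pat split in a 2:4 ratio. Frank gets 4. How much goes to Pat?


Find the multiplier:
4 / 2 = 2
Apply to Pat's share:
4 x 2 = 8

8


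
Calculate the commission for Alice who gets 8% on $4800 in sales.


Convert rate to decimal:
8% = 0.08
Multiply by sales:
$4800 x 0.08 = $384

$384


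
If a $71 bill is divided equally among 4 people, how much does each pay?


Total bill: $71
Number of people: 4
Each pays: $71 / 4 = $17.75

$17.75


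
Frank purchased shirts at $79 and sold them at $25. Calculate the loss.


Selling price = $25
Cost price = $79
Loss = cost price - selling price:
Loss = $79 - $25 = $54

$54


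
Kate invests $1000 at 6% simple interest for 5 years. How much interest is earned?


Use the formula I = P x R x T / 100
P x R x T = 1000 x 6 x 5 = 30000
I = 30000 / 100 = $300

$300


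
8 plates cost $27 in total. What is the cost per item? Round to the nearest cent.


Total cost: $27
Number of items: 8
Unit price: $27 / 8 = $3.375 ≈ $3.38

$3.38


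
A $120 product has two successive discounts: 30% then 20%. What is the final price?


First discount:
30% of $120 = $36
Price after first discount:
$120 - $36 = $84
Second discount:
20% of $84 = $16.80
Final price:
$84 - $16.80 = $67.20

$67.20


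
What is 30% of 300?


Convert percentage to decimal:
30% = 0.3
Multiply:
300 x 0.3 = 90

90


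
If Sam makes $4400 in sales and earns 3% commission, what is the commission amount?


Convert rate to decimal:
3% = 0.03
Multiply by sales:
$4400 x 0.03 = $132

$132


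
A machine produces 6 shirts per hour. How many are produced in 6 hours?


Production rate: 6 shirts per hour
Time: 6 hours
Total: 6 x 6 = 36 shirts

36 shirts


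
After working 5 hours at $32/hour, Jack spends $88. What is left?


Calculate earnings:
5 x $32 = $160
Subtract spending:
$160 - $88 = $72

$72


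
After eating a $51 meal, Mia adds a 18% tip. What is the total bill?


Calculate the tip:
18% of $51 = $9.18
Add tip to meal cost:
$51 + $9.18 = $60.18

$60.18


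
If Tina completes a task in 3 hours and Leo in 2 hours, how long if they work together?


Tina's rate: 1/3 of the job per hour
Leo's rate: 1/2 of the job per hour
Combined rate: 1/3 + 1/2 = 5/6 per hour
Time = 1 / (5/6) = 6/5 = 1.2 hours

1.2 hours


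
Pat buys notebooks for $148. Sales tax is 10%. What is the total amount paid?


Calculate the tax:
10% of $148 = $14.80
Add tax to price:
$148 + $14.80 = $162.80

$162.80


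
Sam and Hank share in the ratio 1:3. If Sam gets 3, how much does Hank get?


Find the multiplier:
3 / 1 = 3
Apply to Hank's share:
3 x 3 = 9

9


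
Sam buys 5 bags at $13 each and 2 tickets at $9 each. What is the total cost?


Cost of bags:
5 x $13 = $65
Cost of tickets:
2 x $9 = $18
Add both:
$65 + $18 = $83

$83


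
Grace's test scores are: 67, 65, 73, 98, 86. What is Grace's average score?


Add the scores:
67 + 65 + 73 + 98 + 86 = 389
Divide by the number of tests:
389 / 5 = 77.8

77.8


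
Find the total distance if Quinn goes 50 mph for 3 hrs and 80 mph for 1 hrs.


Leg 1 distance:
50 x 3 = 150 miles
Leg 2 distance:
80 x 1 = 80 miles
Total distance:
150 + 80 = 230 miles

230 miles


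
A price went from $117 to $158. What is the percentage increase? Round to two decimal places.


Find the absolute change:
|158 - 117| = 41
Divide by original and multiply by 100:
41 / 117 x 100 = 35.0427...% ≈ 35.04%

35.04%


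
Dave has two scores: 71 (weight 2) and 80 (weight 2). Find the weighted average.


Weighted sum:
2 x 71 + 2 x 80 = 302
Total weight:
2 + 2 = 4
Weighted average:
302 / 4 = 75.5

75.5


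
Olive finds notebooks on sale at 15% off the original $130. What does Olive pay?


Calculate the discount amount:
15% of $130 = $19.50
Subtract from original:
$130 - $19.50 = $110.50

$110.50


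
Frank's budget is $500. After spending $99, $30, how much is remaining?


Add up expenses:
$99 + $30 = $129
Subtract from budget:
$500 - $129 = $371

$371


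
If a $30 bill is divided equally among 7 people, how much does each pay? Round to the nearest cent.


Total bill: $30
Number of people: 7
Each pays: $30 / 7 = $4.2857... ≈ $4.29

$4.29


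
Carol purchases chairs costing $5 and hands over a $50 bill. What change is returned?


Start with the amount paid:
$50
Subtract the price:
$50 - $5 = $45

$45


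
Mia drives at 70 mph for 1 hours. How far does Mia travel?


Use the formula: distance = speed x time
Speed = 70 mph, Time = 1 hours
70 x 1 = 70 miles

70 miles


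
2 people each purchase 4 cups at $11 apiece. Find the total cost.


Cost per person:
4 x $11 = $44
Group total:
2 x $44 = $88

$88


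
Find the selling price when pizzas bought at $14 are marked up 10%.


Calculate the markup amount:
10% of $14 = $1.40
Add to cost:
$14 + $1.40 = $15.40

$15.40


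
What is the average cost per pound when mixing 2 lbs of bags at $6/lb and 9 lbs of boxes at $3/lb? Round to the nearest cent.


Cost of bags:
2 x $6 = $12
Cost of boxes:
9 x $3 = $27
Total cost: $12 + $27 = $39
Total weight: 11 lbs
Average: $39 / 11 = $3.5454... ≈ $3.55/lb

$3.55/lb


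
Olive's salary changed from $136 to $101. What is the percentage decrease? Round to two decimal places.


Find the absolute change:
|101 - 136| = 35
Divide by original and multiply by 100:
35 / 136 x 100 = 25.7352...% ≈ 25.74%

25.74%


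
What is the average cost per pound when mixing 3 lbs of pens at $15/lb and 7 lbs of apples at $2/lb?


Cost of pens:
3 x $15 = $45
Cost of apples:
7 x $2 = $14
Total cost: $45 + $14 = $59
Total weight: 10 lbs
Average: $59 / 10 = $5.90/lb

$5.90/lb


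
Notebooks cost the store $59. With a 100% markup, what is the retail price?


Calculate the markup amount:
100% of $59 = $59
Add to cost:
$59 + $59 = $118

$118


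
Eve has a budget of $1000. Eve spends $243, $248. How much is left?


Add up expenses:
$243 + $248 = $491
Subtract from budget:
$1000 - $491 = $509

$509


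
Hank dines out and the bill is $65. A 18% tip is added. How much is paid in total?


Calculate the tip:
18% of $65 = $11.70
Add tip to meal cost:
$65 + $11.70 = $76.70

$76.70


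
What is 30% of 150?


Convert percentage to decimal:
30% = 0.3
Multiply:
150 x 0.3 = 45

45


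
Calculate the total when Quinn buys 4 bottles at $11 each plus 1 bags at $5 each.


Cost of bottles:
4 x $11 = $44
Cost of bags:
1 x $5 = $5
Add both:
$44 + $5 = $49

$49


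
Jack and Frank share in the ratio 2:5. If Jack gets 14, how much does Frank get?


Find the multiplier:
14 / 2 = 7
Apply to Frank's share:
5 x 7 = 35

35


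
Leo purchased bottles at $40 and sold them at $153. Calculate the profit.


Selling price = $153
Cost price = $40
Profit = selling price - cost price:
Profit = $153 - $40 = $113

$113


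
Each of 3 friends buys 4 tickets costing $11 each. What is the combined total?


Cost per person:
4 x $11 = $44
Group total:
3 x $44 = $132

$132


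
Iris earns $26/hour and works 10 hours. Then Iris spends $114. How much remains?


Calculate earnings:
10 x $26 = $260
Subtract spending:
$260 - $114 = $146

$146


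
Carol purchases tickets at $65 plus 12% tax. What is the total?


Calculate the tax:
12% of $65 = $7.80
Add tax to price:
$65 + $7.80 = $72.80

$72.80


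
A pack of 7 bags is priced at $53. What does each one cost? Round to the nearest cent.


Total cost: $53
Number of items: 7
Unit price: $53 / 7 = $7.5714... ≈ $7.57

$7.57


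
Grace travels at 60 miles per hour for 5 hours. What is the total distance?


Use the formula: distance = speed x time
Speed = 60 mph, Time = 5 hours
60 x 5 = 300 miles

300 miles


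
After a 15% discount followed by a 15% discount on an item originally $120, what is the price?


First discount:
15% of $120 = $18
Price after first discount:
$120 - $18 = $102
Second discount:
15% of $102 = $15.30
Final price:
$102 - $15.30 = $86.70

$86.70


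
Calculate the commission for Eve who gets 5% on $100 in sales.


Convert rate to decimal:
5% = 0.05
Multiply by sales:
$100 x 0.05 = $5

$5


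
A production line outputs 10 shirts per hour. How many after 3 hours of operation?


Production rate: 10 shirts per hour
Time: 3 hours
Total: 10 x 3 = 30 shirts

30 shirts


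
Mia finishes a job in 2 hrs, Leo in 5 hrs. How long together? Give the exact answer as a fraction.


Mia's rate: 1/2 of the job per hour
Leo's rate: 1/5 of the job per hour
Combined rate: 1/2 + 1/5 = 7/10 per hour
Time = 1 / (7/10) = 10/7 hours (≈ 1.43 hours)

10/7 hours


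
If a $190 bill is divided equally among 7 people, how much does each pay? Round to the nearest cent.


Total bill: $190
Number of people: 7
Each pays: $190 / 7 = $27.1428... ≈ $27.14

$27.14


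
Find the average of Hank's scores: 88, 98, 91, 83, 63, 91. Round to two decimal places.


Add the scores:
88 + 98 + 91 + 83 + 63 + 91 = 514
Divide by the number of tests:
514 / 6 = 85.6666... ≈ 85.67

85.67


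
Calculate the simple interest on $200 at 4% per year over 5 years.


Use the formula I = P x R x T / 100
P x R x T = 200 x 4 x 5 = 4000
I = 4000 / 100 = $40

$40


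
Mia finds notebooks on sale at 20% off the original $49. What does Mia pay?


Calculate the discount amount:
20% of $49 = $9.80
Subtract from original:
$49 - $9.80 = $39.20

$39.20


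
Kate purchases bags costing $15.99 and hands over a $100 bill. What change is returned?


Start with the amount paid:
$100
Subtract the price:
$100 - $15.99 = $84.01

$84.01


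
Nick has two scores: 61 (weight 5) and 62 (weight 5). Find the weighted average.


Weighted sum:
5 x 61 + 5 x 62 = 615
Total weight:
5 + 5 = 10
Weighted average:
615 / 10 = 61.5

61.5


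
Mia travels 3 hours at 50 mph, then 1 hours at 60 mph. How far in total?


Leg 1 distance:
50 x 3 = 150 miles
Leg 2 distance:
60 x 1 = 60 miles
Total distance:
150 + 60 = 210 miles

210 miles


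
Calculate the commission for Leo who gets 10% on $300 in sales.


Convert rate to decimal:
10% = 0.1
Multiply by sales:
$300 x 0.1 = $30

$30


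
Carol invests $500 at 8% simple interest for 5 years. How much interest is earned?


Use the formula I = P x R x T / 100
P x R x T = 500 x 8 x 5 = 20000
I = 20000 / 100 = $200

$200


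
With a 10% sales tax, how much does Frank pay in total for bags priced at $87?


Calculate the tax:
10% of $87 = $8.70
Add tax to price:
$87 + $8.70 = $95.70

$95.70


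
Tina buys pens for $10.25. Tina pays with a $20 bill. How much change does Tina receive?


Start with the amount paid:
$20
Subtract the price:
$20 - $10.25 = $9.75

$9.75


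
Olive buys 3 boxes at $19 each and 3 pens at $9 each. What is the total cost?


Cost of boxes:
3 x $19 = $57
Cost of pens:
3 x $9 = $27
Add both:
$57 + $27 = $84

$84


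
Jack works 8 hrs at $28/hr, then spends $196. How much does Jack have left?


Calculate earnings:
8 x $28 = $224
Subtract spending:
$224 - $196 = $28

$28


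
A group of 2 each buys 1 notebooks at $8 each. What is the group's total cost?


Cost per person:
1 x $8 = $8
Group total:
2 x $8 = $16

$16


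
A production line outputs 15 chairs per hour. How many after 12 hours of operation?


Production rate: 15 chairs per hour
Time: 12 hours
Total: 15 x 12 = 180 chairs

180 chairs


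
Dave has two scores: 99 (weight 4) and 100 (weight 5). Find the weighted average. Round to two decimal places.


Weighted sum:
4 x 99 + 5 x 100 = 896
Total weight:
4 + 5 = 9
Weighted average:
896 / 9 = 99.5555... ≈ 99.56

99.56


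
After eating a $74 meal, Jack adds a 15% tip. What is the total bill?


Calculate the tip:
15% of $74 = $11.10
Add tip to meal cost:
$74 + $11.10 = $85.10

$85.10


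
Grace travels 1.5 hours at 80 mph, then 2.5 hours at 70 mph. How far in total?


Leg 1 distance:
80 x 1.5 = 120 miles
Leg 2 distance:
70 x 2.5 = 175 miles
Total distance:
120 + 175 = 295 miles

295 miles


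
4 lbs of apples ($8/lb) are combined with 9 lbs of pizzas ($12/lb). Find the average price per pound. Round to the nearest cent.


Cost of apples:
4 x $8 = $32
Cost of pizzas:
9 x $12 = $108
Total cost: $32 + $108 = $140
Total weight: 13 lbs
Average: $140 / 13 = $10.7692... ≈ $10.77/lb

$10.77/lb


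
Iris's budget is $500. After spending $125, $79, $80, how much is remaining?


Add up expenses:
$125 + $79 + $80 = $284
Subtract from budget:
$500 - $284 = $216

$216
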